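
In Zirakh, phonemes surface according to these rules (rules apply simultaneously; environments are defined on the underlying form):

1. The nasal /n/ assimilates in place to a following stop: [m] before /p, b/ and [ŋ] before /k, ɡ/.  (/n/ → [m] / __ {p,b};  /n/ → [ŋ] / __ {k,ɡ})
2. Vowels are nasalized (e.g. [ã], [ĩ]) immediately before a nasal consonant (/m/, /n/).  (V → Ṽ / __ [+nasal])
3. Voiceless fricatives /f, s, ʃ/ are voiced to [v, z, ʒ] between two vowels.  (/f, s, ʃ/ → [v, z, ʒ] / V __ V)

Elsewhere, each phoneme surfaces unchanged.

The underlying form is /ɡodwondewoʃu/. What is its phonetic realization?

/ɡ/ stays [ɡ].
/o/ (between /ɡ/ and /d/): rule 2 targets it, but not before a nasal consonant → unchanged [o].
/d/ (between /o/ and /w/): no rule targets it → [d].
/w/ (between /d/ and /o/) is unaffected → [w].
/o/ meets the environment for rule 2 (before a nasal consonant) → [õ].
/n/ (between /o/ and /d/): rule 1 targets it, but not before a labial or velar stop → unchanged [n].
/d/ (between /n/ and /e/): no rule targets it → [d].
/e/ (between /d/ and /w/) is in the target of rule 2 but the environment (before a nasal consonant) is not met → [e].
/w/ (between /e/ and /o/) is unaffected → [w].
/o/ — between /w/ and /ʃ/; rule 2 does not apply here → [o].
Rule 3 applies to /ʃ/ (between /o/ and /u/: between two vowels) → [ʒ].
/u/ — word-final; rule 2 does not apply here → [u].

[ɡodwõndewoʒu]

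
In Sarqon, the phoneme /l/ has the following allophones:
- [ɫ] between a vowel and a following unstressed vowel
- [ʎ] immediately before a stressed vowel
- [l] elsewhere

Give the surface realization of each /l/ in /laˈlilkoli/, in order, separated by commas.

Occurrence 1 (position 1): no conditioning environment matches → elsewhere allophone [l].
Occurrence 2 (position 3): immediately before a stressed vowel → [ʎ].
Occurrence 3 (position 5): no conditioning environment matches → elsewhere allophone [l].
Occurrence 4 (position 8): between a vowel and a following unstressed vowel → [ɫ].

[l], [ʎ], [l], [ɫ]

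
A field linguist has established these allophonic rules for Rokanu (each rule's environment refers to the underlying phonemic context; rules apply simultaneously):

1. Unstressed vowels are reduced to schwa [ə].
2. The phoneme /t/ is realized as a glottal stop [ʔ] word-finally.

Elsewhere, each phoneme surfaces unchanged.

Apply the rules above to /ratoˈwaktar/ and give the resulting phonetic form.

[rətəˈwaktər]

/r/ (word-initial): no rule targets it → [r].
/a/ (between /r/ and /t/) occurs in an unstressed syllable → [ə] by rule 1.
/t/ (between /a/ and /o/): rule 2 targets it, but not word-finally → unchanged [t].
/o/ meets the environment for rule 1 (in an unstressed syllable) → [ə].
/w/ — not in any rule's target class → [w].
/a/ (between /w/ and /k/) is in the target of rule 1 but the environment (in an unstressed syllable) is not met → [a].
/k/ stays [k].
/t/ (between /k/ and /a/) fails the environment for rule 2, so it stays [t].
/a/ meets the environment for rule 1 (in an unstressed syllable) → [ə].
/r/ — not in any rule's target class → [r].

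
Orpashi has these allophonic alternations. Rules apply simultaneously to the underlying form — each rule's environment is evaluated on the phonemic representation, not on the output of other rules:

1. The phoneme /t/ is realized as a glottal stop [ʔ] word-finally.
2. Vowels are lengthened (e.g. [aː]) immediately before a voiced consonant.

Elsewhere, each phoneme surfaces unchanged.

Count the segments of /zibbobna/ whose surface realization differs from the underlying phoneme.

2

Segments that undergo a rule: /i/ → [iː] (rule 2); /o/ → [oː] (rule 2).
All other segments surface unchanged.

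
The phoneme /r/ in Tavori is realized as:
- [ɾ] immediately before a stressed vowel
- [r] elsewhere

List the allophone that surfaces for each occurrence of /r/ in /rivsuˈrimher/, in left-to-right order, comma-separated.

Occurrence 1 (position 1): no conditioning environment matches → elsewhere allophone [r].
Occurrence 2 (position 6): immediately before a stressed vowel → [ɾ].
Occurrence 3 (position 11): no conditioning environment matches → elsewhere allophone [r].

[r], [ɾ], [r]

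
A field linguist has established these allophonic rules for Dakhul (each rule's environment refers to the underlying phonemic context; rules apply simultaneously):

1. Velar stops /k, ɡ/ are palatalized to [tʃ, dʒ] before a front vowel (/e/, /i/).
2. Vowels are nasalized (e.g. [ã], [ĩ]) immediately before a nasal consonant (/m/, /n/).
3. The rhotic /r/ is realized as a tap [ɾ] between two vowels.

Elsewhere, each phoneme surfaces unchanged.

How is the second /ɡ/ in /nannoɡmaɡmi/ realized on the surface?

[ɡ]

/ɡ/ (between /a/ and /m/) is in the target of rule 1 but the environment (before a front vowel) is not met → [ɡ].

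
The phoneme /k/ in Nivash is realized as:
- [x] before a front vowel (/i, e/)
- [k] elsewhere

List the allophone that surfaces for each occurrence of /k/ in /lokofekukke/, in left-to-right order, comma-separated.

[k], [k], [k], [x]

Occurrence 1 (position 3): no conditioning environment matches → elsewhere allophone [k].
Occurrence 2 (position 7): no conditioning environment matches → elsewhere allophone [k].
Occurrence 3 (position 9): no conditioning environment matches → elsewhere allophone [k].
Occurrence 4 (position 10): before a front vowel (/i, e/) → [x].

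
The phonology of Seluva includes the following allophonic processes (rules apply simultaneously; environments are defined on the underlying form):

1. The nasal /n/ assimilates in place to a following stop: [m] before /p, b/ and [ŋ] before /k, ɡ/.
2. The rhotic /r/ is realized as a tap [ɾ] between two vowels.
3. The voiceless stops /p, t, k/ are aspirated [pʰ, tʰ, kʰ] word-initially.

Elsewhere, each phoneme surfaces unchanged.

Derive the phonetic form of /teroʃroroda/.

[tʰeɾoʃroɾoda]

/t/ (word-initial) occurs word-initially → [tʰ] by rule 3.
/r/ — between /e/ and /o/, between two vowels — surfaces as [ɾ] (rule 2).
/r/ (between /ʃ/ and /o/) fails the environment for rule 2, so it stays [r].
/r/ meets the environment for rule 2 (between two vowels) → [ɾ].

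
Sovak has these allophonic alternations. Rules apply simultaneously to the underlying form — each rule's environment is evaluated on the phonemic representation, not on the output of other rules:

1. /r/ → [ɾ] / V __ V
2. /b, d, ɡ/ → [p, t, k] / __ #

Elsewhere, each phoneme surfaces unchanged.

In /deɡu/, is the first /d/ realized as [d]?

Yes

/d/ (word-initial): rule 2 targets it, but not word-finally → unchanged [d].
The actual realization is [d], which matches [d].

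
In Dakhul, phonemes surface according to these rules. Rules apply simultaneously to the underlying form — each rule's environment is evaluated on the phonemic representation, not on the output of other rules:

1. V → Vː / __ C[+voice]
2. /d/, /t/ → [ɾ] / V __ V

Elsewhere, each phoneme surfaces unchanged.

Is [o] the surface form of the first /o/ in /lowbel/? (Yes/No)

Rule 1 applies to /o/ (between /l/ and /w/: before a voiced consonant) → [oː].
The actual realization is [oː], not [o].

No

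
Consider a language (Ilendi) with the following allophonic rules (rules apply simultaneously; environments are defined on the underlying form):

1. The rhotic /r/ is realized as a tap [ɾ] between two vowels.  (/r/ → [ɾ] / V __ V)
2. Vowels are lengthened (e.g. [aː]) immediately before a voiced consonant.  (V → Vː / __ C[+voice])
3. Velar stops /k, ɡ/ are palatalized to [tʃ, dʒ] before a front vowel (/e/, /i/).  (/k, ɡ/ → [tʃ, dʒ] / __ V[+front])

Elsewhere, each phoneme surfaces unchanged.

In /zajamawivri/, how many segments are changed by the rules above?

4

Segments that undergo a rule: /a/ → [aː] (rule 2); /a/ → [aː] (rule 2); /a/ → [aː] (rule 2); /i/ → [iː] (rule 2).
All other segments surface unchanged.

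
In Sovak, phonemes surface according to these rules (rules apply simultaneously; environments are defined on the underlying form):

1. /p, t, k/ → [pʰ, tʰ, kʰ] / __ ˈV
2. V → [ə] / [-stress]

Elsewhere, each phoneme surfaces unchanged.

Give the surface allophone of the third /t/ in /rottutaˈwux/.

/t/ (between /u/ and /a/) fails the environment for rule 1, so it stays [t].

[t]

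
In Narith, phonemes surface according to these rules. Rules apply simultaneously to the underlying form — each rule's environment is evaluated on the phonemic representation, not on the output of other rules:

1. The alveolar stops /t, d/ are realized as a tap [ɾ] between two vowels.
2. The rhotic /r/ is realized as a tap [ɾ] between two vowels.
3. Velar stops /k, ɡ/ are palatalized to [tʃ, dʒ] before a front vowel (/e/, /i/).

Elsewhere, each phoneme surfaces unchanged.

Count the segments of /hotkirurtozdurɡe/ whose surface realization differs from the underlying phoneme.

3

Segments that undergo a rule: /k/ → [tʃ] (rule 3); /r/ → [ɾ] (rule 2); /ɡ/ → [dʒ] (rule 3).
All other segments surface unchanged.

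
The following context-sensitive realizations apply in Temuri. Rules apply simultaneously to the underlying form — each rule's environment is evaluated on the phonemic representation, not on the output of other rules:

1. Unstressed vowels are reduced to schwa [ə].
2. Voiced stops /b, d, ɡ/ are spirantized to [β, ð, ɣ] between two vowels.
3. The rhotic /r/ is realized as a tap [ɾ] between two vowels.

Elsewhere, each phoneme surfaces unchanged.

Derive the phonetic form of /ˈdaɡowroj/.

[ˈdaɣəwrəj]

/d/ (word-initial) fails the environment for rule 2, so it stays [d].
/a/ (between /d/ and /ɡ/) is in the target of rule 1 but the environment (in an unstressed syllable) is not met → [a].
/ɡ/ meets the environment for rule 2 (between two vowels) → [ɣ].
/o/ — between /ɡ/ and /w/, in an unstressed syllable — surfaces as [ə] (rule 1).
/w/ stays [w].
/r/ (between /w/ and /o/) is in the target of rule 3 but the environment (between two vowels) is not met → [r].
Rule 1 applies to /o/ (between /r/ and /j/: in an unstressed syllable) → [ə].
/j/ (word-final): no rule targets it → [j].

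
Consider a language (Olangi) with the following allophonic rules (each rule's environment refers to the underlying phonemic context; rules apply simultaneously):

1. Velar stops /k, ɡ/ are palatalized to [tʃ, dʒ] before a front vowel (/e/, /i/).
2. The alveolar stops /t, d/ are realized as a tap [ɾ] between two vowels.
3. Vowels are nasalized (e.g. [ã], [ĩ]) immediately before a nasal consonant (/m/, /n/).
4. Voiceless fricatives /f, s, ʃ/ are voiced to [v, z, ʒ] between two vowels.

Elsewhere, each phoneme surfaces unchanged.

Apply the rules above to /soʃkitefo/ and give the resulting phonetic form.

/s/ (word-initial) is in the target of rule 4 but the environment (between two vowels) is not met → [s].
/o/ (between /s/ and /ʃ/) is in the target of rule 3 but the environment (before a nasal consonant) is not met → [o].
/ʃ/ — between /o/ and /k/; rule 4 does not apply here → [ʃ].
/k/ (between /ʃ/ and /i/) occurs before a front vowel → [tʃ] by rule 1.
/i/ (between /k/ and /t/) is in the target of rule 3 but the environment (before a nasal consonant) is not met → [i].
/t/ — between /i/ and /e/, between two vowels — surfaces as [ɾ] (rule 2).
/e/ (between /t/ and /f/) is in the target of rule 3 but the environment (before a nasal consonant) is not met → [e].
/f/ — between /e/ and /o/, between two vowels — surfaces as [v] (rule 4).
/o/ — word-final; rule 3 does not apply here → [o].

[soʃtʃiɾevo]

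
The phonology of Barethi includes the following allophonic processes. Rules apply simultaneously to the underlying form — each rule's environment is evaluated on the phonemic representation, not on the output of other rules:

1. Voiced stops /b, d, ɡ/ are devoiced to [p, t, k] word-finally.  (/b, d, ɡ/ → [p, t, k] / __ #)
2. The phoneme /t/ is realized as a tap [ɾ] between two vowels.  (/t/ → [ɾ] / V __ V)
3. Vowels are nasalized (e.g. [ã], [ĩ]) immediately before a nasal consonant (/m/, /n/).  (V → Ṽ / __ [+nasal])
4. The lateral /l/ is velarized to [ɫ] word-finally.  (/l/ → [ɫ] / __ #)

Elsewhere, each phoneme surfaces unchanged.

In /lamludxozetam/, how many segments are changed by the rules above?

3

Segments that undergo a rule: /a/ → [ã] (rule 3); /t/ → [ɾ] (rule 2); /a/ → [ã] (rule 3).
All other segments surface unchanged.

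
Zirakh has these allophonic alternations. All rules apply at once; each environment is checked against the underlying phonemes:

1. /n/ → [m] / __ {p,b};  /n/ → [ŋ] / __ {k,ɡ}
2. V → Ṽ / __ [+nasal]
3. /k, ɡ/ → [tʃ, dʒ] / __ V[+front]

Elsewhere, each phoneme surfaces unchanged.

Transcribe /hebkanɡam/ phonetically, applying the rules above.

[hebkãŋɡãm]

/h/ — not in any rule's target class → [h].
/e/ (between /h/ and /b/) is in the target of rule 2 but the environment (before a nasal consonant) is not met → [e].
/b/ (between /e/ and /k/): no rule targets it → [b].
/k/ (between /b/ and /a/) is in the target of rule 3 but the environment (before a front vowel) is not met → [k].
/a/ — between /k/ and /n/, before a nasal consonant — surfaces as [ã] (rule 2).
Rule 1 applies to /n/ (between /a/ and /ɡ/: before a labial or velar stop) → [ŋ].
/ɡ/ (between /n/ and /a/): rule 3 targets it, but not before a front vowel → unchanged [ɡ].
/a/ (between /ɡ/ and /m/): before a nasal consonant, so rule 2 applies → [ã].
/m/ (word-final): no rule targets it → [m].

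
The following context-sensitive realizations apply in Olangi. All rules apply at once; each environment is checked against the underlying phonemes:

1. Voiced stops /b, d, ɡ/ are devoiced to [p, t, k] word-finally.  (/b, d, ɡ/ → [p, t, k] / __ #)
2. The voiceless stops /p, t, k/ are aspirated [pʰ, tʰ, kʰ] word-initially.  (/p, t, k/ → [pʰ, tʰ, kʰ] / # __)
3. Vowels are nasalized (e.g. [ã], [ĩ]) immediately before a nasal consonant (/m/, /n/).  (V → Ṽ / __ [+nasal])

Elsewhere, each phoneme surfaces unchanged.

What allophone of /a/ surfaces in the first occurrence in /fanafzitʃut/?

/a/ (between /f/ and /n/) occurs before a nasal consonant → [ã] by rule 3.

[ã]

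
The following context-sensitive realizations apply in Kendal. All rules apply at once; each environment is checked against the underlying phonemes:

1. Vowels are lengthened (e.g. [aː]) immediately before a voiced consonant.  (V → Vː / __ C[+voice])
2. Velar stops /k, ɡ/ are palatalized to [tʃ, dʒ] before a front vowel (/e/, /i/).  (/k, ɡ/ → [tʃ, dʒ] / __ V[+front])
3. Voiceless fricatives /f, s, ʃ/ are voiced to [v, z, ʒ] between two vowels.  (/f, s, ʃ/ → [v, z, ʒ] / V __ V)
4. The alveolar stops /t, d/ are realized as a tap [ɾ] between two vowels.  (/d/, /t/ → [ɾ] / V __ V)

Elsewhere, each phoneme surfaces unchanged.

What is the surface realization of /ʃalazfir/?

[ʃaːlaːzfiːr]

/ʃ/ (word-initial): rule 3 targets it, but not between two vowels → unchanged [ʃ].
/a/ (between /ʃ/ and /l/): before a voiced consonant, so rule 1 applies → [aː].
/l/ (between /a/ and /a/): no rule targets it → [l].
/a/ (between /l/ and /z/) occurs before a voiced consonant → [aː] by rule 1.
/z/ (between /a/ and /f/): no rule targets it → [z].
/f/ (between /z/ and /i/) is in the target of rule 3 but the environment (between two vowels) is not met → [f].
Rule 1 applies to /i/ (between /f/ and /r/: before a voiced consonant) → [iː].
/r/ (word-final) is unaffected → [r].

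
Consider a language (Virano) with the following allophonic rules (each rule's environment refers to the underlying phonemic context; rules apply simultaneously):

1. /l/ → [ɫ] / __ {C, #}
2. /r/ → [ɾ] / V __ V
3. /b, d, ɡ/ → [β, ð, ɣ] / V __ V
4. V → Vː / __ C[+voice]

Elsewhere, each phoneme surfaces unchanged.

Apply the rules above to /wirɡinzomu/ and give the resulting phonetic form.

/w/ (word-initial): no rule targets it → [w].
/i/ (between /w/ and /r/) occurs before a voiced consonant → [iː] by rule 4.
/r/ — between /i/ and /ɡ/; rule 2 does not apply here → [r].
/ɡ/ (between /r/ and /i/) fails the environment for rule 3, so it stays [ɡ].
Rule 4 applies to /i/ (between /ɡ/ and /n/: before a voiced consonant) → [iː].
/n/ stays [n].
/z/ — not in any rule's target class → [z].
/o/ — between /z/ and /m/, before a voiced consonant — surfaces as [oː] (rule 4).
/m/ (between /o/ and /u/) is unaffected → [m].
/u/ (word-final) is in the target of rule 4 but the environment (before a voiced consonant) is not met → [u].

[wiːrɡiːnzoːmu]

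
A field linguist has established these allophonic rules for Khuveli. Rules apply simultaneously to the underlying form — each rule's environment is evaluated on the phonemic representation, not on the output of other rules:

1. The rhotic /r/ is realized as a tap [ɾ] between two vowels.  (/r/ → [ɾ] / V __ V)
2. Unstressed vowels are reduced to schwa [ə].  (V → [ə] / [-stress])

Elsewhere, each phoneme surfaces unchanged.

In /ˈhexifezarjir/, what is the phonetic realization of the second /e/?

[ə]

/e/ meets the environment for rule 2 (in an unstressed syllable) → [ə].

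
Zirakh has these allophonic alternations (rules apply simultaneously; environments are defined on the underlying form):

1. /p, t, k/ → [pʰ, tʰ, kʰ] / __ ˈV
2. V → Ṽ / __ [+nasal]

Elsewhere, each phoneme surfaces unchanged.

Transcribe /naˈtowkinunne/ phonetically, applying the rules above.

[naˈtʰowkĩnũnne]

/n/ stays [n].
/a/ — between /n/ and /t/; rule 2 does not apply here → [a].
Rule 1 applies to /t/ (between /a/ and /o/: immediately before a stressed vowel) → [tʰ].
/o/ (between /t/ and /w/): rule 2 targets it, but not before a nasal consonant → unchanged [o].
/w/ (between /o/ and /k/): no rule targets it → [w].
/k/ (between /w/ and /i/): rule 1 targets it, but not immediately before a stressed vowel → unchanged [k].
/i/ (between /k/ and /n/) occurs before a nasal consonant → [ĩ] by rule 2.
/n/ (between /i/ and /u/) is unaffected → [n].
/u/ meets the environment for rule 2 (before a nasal consonant) → [ũ].
/n/ (between /u/ and /n/) is unaffected → [n].
/n/ (between /n/ and /e/): no rule targets it → [n].
/e/ (word-final): rule 2 targets it, but not before a nasal consonant → unchanged [e].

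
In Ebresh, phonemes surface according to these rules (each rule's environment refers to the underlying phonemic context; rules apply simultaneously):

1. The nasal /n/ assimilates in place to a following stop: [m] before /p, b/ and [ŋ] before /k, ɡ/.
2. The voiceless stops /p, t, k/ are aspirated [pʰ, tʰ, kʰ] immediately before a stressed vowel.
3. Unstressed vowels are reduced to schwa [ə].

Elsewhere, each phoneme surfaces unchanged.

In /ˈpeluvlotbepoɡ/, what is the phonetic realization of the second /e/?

[ə]

Rule 3 applies to /e/ (between /b/ and /p/: in an unstressed syllable) → [ə].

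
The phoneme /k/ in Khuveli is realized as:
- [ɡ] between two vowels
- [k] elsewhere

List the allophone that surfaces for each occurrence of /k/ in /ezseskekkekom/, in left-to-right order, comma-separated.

[k], [k], [k], [ɡ]

Occurrence 1 (position 6): no conditioning environment matches → elsewhere allophone [k].
Occurrence 2 (position 8): no conditioning environment matches → elsewhere allophone [k].
Occurrence 3 (position 9): no conditioning environment matches → elsewhere allophone [k].
Occurrence 4 (position 11): between two vowels → [ɡ].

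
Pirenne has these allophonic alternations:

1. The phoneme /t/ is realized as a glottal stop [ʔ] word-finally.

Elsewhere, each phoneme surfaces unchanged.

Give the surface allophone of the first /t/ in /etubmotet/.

/t/ (between /e/ and /u/) is in the target of rule 1 but the environment (word-finally) is not met → [t].

[t]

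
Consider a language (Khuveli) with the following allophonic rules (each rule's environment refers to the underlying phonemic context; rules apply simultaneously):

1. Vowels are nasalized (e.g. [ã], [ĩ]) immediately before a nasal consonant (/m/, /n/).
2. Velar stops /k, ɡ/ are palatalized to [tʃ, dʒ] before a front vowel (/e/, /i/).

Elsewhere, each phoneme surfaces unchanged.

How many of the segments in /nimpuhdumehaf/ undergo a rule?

Segments that undergo a rule: /i/ → [ĩ] (rule 1); /u/ → [ũ] (rule 1).
All other segments surface unchanged.

2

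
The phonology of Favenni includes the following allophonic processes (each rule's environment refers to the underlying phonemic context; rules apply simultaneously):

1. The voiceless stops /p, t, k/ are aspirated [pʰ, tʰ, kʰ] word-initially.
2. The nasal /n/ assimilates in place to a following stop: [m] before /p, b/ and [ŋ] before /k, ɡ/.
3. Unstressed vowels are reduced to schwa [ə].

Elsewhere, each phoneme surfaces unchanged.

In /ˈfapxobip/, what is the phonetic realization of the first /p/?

/p/ (between /a/ and /x/) is in the target of rule 1 but the environment (word-initially) is not met → [p].

[p]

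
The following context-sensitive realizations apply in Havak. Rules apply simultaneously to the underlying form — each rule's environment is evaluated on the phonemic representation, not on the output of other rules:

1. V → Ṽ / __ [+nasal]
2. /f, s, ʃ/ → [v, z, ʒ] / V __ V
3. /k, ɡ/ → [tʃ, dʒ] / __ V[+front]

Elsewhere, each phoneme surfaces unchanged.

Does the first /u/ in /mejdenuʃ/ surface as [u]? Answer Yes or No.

Yes

/u/ (between /n/ and /ʃ/) is in the target of rule 1 but the environment (before a nasal consonant) is not met → [u].
The actual realization is [u], which matches [u].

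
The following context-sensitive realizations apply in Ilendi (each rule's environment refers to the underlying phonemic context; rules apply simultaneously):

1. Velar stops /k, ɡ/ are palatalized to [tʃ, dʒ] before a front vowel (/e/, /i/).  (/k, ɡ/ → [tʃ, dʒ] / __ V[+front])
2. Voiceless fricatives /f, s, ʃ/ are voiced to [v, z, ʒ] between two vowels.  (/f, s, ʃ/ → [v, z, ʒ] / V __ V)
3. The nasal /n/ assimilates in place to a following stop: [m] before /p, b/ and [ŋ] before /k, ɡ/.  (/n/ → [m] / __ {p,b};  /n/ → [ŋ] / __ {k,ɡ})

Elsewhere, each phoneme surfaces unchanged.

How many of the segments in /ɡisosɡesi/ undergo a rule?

Segments that undergo a rule: /ɡ/ → [dʒ] (rule 1); /s/ → [z] (rule 2); /ɡ/ → [dʒ] (rule 1); /s/ → [z] (rule 2).
All other segments surface unchanged.

4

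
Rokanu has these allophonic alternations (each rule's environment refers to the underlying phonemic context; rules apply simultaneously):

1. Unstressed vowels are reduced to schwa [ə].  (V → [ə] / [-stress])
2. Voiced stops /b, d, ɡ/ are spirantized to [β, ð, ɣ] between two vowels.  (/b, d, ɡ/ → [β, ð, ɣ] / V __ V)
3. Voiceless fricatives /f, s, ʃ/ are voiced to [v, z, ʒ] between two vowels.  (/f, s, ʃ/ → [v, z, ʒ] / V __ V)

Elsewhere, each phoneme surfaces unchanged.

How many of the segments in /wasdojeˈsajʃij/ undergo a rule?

5

Segments that undergo a rule: /a/ → [ə] (rule 1); /o/ → [ə] (rule 1); /e/ → [ə] (rule 1); /s/ → [z] (rule 3); /i/ → [ə] (rule 1).
All other segments surface unchanged.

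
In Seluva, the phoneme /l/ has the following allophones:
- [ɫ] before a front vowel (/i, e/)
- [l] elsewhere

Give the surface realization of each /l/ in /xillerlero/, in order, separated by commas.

[l], [ɫ], [ɫ]

Occurrence 1 (position 3): no conditioning environment matches → elsewhere allophone [l].
Occurrence 2 (position 4): before a front vowel (/i, e/) → [ɫ].
Occurrence 3 (position 7): before a front vowel (/i, e/) → [ɫ].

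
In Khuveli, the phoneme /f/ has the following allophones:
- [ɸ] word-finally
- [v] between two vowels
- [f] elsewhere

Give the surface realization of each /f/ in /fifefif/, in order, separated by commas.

Occurrence 1 (position 1): no conditioning environment matches → elsewhere allophone [f].
Occurrence 2 (position 3): between two vowels → [v].
Occurrence 3 (position 5): between two vowels → [v].
Occurrence 4 (position 7): word-finally → [ɸ].

[f], [v], [v], [ɸ]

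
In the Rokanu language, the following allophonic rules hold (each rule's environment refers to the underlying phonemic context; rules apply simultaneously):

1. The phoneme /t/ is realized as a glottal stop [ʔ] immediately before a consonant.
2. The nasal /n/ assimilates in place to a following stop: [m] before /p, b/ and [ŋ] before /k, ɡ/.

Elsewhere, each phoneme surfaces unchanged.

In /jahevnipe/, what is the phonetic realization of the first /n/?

[n]

/n/ (between /v/ and /i/): rule 2 targets it, but not before a labial or velar stop → unchanged [n].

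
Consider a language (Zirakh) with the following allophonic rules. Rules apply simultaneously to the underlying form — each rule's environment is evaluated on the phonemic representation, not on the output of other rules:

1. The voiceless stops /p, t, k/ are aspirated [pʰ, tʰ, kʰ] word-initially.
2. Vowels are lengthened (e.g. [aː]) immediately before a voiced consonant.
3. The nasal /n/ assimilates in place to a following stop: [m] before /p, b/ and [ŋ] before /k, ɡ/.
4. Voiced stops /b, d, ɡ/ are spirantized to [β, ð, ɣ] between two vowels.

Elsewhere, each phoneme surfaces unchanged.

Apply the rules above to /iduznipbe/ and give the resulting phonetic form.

/i/ (word-initial): before a voiced consonant, so rule 2 applies → [iː].
/d/ — between /i/ and /u/, between two vowels — surfaces as [ð] (rule 4).
/u/ (between /d/ and /z/): before a voiced consonant, so rule 2 applies → [uː].
/n/ (between /z/ and /i/) fails the environment for rule 3, so it stays [n].
/i/ (between /n/ and /p/): rule 2 targets it, but not before a voiced consonant → unchanged [i].
/p/ (between /i/ and /b/) fails the environment for rule 1, so it stays [p].
/b/ (between /p/ and /e/): rule 4 targets it, but not between two vowels → unchanged [b].
/e/ — word-final; rule 2 does not apply here → [e].

[iːðuːznipbe]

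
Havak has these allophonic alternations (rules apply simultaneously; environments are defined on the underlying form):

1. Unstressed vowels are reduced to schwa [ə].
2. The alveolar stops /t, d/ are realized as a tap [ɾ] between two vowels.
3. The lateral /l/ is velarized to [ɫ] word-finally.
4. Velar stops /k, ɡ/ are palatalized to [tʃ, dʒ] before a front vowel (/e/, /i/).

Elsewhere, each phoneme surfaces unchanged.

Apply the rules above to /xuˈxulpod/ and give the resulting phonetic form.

/u/ (between /x/ and /x/) occurs in an unstressed syllable → [ə] by rule 1.
/u/ — between /x/ and /l/; rule 1 does not apply here → [u].
/l/ (between /u/ and /p/) is in the target of rule 3 but the environment (word-finally) is not met → [l].
/o/ meets the environment for rule 1 (in an unstressed syllable) → [ə].
/d/ (word-final) is in the target of rule 2 but the environment (between two vowels) is not met → [d].

[xəˈxulpəd]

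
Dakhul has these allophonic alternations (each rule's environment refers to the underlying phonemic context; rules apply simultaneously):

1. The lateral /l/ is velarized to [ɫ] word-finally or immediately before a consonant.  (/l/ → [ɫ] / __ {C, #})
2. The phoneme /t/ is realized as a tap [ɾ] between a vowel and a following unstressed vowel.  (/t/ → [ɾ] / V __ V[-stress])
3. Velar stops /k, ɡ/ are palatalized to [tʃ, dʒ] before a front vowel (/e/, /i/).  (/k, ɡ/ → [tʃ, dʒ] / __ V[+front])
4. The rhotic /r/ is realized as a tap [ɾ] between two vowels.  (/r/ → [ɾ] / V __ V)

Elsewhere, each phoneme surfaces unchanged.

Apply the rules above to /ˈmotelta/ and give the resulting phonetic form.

/m/ (word-initial): no rule targets it → [m].
/o/ (between /m/ and /t/) is unaffected → [o].
/t/ — between /o/ and /e/, between a vowel and a following unstressed vowel — surfaces as [ɾ] (rule 2).
/e/ (between /t/ and /l/): no rule targets it → [e].
/l/ meets the environment for rule 1 (word-finally or immediately before a consonant) → [ɫ].
/t/ (between /l/ and /a/): rule 2 targets it, but not between a vowel and a following unstressed vowel → unchanged [t].
/a/ stays [a].

[ˈmoɾeɫta]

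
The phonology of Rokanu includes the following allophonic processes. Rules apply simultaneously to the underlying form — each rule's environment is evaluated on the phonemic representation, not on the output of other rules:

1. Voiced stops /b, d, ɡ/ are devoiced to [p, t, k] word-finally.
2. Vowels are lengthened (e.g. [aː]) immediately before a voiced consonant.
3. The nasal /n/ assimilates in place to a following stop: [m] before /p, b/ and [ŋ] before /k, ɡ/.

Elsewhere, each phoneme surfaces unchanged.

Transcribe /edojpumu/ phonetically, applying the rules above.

/e/ — word-initial, before a voiced consonant — surfaces as [eː] (rule 2).
/d/ (between /e/ and /o/) fails the environment for rule 1, so it stays [d].
/o/ (between /d/ and /j/): before a voiced consonant, so rule 2 applies → [oː].
/j/ (between /o/ and /p/) is unaffected → [j].
/p/ stays [p].
/u/ meets the environment for rule 2 (before a voiced consonant) → [uː].
/m/ (between /u/ and /u/) is unaffected → [m].
/u/ (word-final) is in the target of rule 2 but the environment (before a voiced consonant) is not met → [u].

[eːdoːjpuːmu]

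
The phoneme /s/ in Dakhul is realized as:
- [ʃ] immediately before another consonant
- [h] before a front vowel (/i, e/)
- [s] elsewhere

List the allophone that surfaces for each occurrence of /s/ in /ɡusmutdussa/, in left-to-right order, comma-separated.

[ʃ], [ʃ], [s]

Occurrence 1 (position 3): immediately before another consonant → [ʃ].
Occurrence 2 (position 9): immediately before another consonant → [ʃ].
Occurrence 3 (position 10): no conditioning environment matches → elsewhere allophone [s].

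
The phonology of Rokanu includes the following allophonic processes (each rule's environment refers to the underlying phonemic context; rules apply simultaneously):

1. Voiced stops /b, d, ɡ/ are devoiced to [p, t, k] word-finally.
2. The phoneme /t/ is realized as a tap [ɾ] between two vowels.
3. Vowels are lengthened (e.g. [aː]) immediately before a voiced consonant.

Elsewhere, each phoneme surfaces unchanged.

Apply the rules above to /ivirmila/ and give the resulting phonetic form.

Rule 3 applies to /i/ (word-initial: before a voiced consonant) → [iː].
/v/ (between /i/ and /i/) is unaffected → [v].
/i/ (between /v/ and /r/): before a voiced consonant, so rule 3 applies → [iː].
/r/ (between /i/ and /m/) is unaffected → [r].
/m/ (between /r/ and /i/) is unaffected → [m].
/i/ — between /m/ and /l/, before a voiced consonant — surfaces as [iː] (rule 3).
/l/ — not in any rule's target class → [l].
/a/ (word-final): rule 3 targets it, but not before a voiced consonant → unchanged [a].

[iːviːrmiːla]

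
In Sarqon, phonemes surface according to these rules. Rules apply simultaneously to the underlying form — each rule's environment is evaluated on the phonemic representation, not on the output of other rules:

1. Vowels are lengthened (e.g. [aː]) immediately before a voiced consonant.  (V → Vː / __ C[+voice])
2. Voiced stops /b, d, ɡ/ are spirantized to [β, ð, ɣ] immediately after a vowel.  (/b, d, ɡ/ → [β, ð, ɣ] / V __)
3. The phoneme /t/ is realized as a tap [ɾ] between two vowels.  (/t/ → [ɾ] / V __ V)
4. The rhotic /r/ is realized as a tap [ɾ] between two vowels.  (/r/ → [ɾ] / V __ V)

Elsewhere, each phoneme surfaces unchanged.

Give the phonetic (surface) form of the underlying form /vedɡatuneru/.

[veːðɡaɾuːneːɾu]

/e/ meets the environment for rule 1 (before a voiced consonant) → [eː].
/d/ meets the environment for rule 2 (immediately after a vowel) → [ð].
/ɡ/ (between /d/ and /a/) fails the environment for rule 2, so it stays [ɡ].
/a/ — between /ɡ/ and /t/; rule 1 does not apply here → [a].
/t/ meets the environment for rule 3 (between two vowels) → [ɾ].
Rule 1 applies to /u/ (between /t/ and /n/: before a voiced consonant) → [uː].
/e/ (between /n/ and /r/) occurs before a voiced consonant → [eː] by rule 1.
/r/ meets the environment for rule 4 (between two vowels) → [ɾ].
/u/ (word-final) is in the target of rule 1 but the environment (before a voiced consonant) is not met → [u].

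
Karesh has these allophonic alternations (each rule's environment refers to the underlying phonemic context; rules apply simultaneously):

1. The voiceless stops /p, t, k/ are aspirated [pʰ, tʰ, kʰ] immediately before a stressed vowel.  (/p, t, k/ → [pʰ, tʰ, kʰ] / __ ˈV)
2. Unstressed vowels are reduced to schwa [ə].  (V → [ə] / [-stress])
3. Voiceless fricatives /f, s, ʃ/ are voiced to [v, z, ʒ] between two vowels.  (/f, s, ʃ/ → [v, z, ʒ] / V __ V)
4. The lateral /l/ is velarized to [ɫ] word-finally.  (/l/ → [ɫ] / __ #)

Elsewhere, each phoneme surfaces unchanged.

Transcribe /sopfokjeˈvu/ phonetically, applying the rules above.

[səpfəkjəˈvu]

/s/ — word-initial; rule 3 does not apply here → [s].
/o/ — between /s/ and /p/, in an unstressed syllable — surfaces as [ə] (rule 2).
/p/ (between /o/ and /f/): rule 1 targets it, but not immediately before a stressed vowel → unchanged [p].
/f/ (between /p/ and /o/) fails the environment for rule 3, so it stays [f].
/o/ — between /f/ and /k/, in an unstressed syllable — surfaces as [ə] (rule 2).
/k/ (between /o/ and /j/) is in the target of rule 1 but the environment (immediately before a stressed vowel) is not met → [k].
/j/ — not in any rule's target class → [j].
Rule 2 applies to /e/ (between /j/ and /v/: in an unstressed syllable) → [ə].
/v/ (between /e/ and /u/) is unaffected → [v].
/u/ (word-final) fails the environment for rule 2, so it stays [u].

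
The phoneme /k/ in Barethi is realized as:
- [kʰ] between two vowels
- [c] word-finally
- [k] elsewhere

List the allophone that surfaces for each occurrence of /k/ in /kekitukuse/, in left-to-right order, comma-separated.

Occurrence 1 (position 1): no conditioning environment matches → elsewhere allophone [k].
Occurrence 2 (position 3): between two vowels → [kʰ].
Occurrence 3 (position 7): between two vowels → [kʰ].

[k], [kʰ], [kʰ]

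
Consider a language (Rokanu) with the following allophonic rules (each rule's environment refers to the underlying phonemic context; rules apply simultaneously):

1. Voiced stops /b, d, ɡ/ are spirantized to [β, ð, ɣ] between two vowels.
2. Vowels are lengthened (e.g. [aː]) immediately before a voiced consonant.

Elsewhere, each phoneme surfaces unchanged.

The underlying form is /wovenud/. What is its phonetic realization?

Rule 2 applies to /o/ (between /w/ and /v/: before a voiced consonant) → [oː].
/e/ (between /v/ and /n/) occurs before a voiced consonant → [eː] by rule 2.
/u/ (between /n/ and /d/) occurs before a voiced consonant → [uː] by rule 2.
/d/ (word-final) fails the environment for rule 1, so it stays [d].

[woːveːnuːd]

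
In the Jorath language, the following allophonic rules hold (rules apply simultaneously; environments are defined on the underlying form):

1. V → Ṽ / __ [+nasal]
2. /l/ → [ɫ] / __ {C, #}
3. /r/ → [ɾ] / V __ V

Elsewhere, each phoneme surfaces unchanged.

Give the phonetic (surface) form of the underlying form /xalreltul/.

[xaɫreɫtuɫ]

/a/ (between /x/ and /l/) fails the environment for rule 1, so it stays [a].
/l/ — between /a/ and /r/, word-finally or immediately before a consonant — surfaces as [ɫ] (rule 2).
/r/ — between /l/ and /e/; rule 3 does not apply here → [r].
/e/ (between /r/ and /l/) is in the target of rule 1 but the environment (before a nasal consonant) is not met → [e].
/l/ — between /e/ and /t/, word-finally or immediately before a consonant — surfaces as [ɫ] (rule 2).
/u/ (between /t/ and /l/): rule 1 targets it, but not before a nasal consonant → unchanged [u].
/l/ (word-final): word-finally or immediately before a consonant, so rule 2 applies → [ɫ].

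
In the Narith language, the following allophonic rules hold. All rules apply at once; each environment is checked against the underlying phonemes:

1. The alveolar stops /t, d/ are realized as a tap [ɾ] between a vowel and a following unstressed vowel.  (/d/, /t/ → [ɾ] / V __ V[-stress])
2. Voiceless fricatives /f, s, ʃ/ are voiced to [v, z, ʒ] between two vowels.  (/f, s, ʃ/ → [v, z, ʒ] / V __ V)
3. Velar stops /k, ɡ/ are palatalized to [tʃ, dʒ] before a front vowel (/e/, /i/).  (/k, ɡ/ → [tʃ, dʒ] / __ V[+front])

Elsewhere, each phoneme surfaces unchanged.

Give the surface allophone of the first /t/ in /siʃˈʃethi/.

/t/ (between /e/ and /h/) fails the environment for rule 1, so it stays [t].

[t]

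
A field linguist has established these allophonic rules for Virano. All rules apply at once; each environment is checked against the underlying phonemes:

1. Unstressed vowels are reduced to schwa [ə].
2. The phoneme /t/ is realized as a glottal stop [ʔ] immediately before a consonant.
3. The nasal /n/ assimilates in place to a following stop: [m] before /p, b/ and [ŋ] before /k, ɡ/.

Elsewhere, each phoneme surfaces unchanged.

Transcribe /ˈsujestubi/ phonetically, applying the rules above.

[ˈsujəstəbə]

/u/ (between /s/ and /j/) is in the target of rule 1 but the environment (in an unstressed syllable) is not met → [u].
/e/ — between /j/ and /s/, in an unstressed syllable — surfaces as [ə] (rule 1).
/t/ (between /s/ and /u/) is in the target of rule 2 but the environment (immediately before a consonant) is not met → [t].
/u/ meets the environment for rule 1 (in an unstressed syllable) → [ə].
Rule 1 applies to /i/ (word-final: in an unstressed syllable) → [ə].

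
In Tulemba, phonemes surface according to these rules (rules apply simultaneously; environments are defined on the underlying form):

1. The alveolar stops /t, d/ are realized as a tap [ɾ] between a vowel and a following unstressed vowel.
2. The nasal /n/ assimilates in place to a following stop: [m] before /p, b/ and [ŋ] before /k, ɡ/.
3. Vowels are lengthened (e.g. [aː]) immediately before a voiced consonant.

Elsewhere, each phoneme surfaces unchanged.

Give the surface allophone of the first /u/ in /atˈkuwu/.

/u/ (between /k/ and /w/): before a voiced consonant, so rule 3 applies → [uː].

[uː]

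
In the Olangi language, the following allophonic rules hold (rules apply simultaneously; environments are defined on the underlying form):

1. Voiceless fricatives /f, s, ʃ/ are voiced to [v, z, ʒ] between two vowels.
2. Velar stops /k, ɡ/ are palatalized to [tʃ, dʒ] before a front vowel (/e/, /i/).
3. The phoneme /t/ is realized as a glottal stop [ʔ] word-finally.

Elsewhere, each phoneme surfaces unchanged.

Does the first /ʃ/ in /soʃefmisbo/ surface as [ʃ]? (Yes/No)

No

/ʃ/ — between /o/ and /e/, between two vowels — surfaces as [ʒ] (rule 1).
The actual realization is [ʒ], not [ʃ].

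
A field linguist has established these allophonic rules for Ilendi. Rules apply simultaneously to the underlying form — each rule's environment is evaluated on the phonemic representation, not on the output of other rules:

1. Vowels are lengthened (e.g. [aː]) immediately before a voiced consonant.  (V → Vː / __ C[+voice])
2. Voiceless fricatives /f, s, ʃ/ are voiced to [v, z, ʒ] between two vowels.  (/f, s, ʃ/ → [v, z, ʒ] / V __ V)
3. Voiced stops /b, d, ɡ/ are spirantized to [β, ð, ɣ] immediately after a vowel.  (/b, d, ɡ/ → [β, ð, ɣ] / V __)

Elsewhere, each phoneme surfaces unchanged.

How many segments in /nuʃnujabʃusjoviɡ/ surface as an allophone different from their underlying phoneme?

6

Segments that undergo a rule: /u/ → [uː] (rule 1); /a/ → [aː] (rule 1); /b/ → [β] (rule 3); /o/ → [oː] (rule 1); /i/ → [iː] (rule 1); /ɡ/ → [ɣ] (rule 3).
All other segments surface unchanged.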